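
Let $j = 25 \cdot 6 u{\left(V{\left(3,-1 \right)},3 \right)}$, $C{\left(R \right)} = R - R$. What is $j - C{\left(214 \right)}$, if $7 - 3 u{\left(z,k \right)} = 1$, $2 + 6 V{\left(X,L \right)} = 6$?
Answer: $300$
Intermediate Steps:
$C{\left(R \right)} = 0$
$V{\left(X,L \right)} = \frac{2}{3}$ ($V{\left(X,L \right)} = - \frac{1}{3} + \frac{1}{6} \cdot 6 = - \frac{1}{3} + 1 = \frac{2}{3}$)
$u{\left(z,k \right)} = 2$ ($u{\left(z,k \right)} = \frac{7}{3} - \frac{1}{3} = 2$)
$j = 300$ ($j = 25 \cdot 6 \cdot 2 = 150 \cdot 2 = 300$)
$j - C{\left(214 \right)} = 300 - 0 = 300 + 0 = 300$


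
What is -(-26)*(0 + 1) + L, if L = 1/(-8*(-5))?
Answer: 1041/40 ≈ 26.025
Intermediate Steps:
L = 1/40 ≈ 0.025000
-(-26)*(0 + 1) + L = -(-26)*(0 + 1) + 1/40 = -(-26) + 1/40 = -26*(-1) + 1/40 = 26 + 1/40 = 1041/40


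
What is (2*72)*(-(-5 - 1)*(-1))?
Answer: -864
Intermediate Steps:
(2*72)*(-(-5 - 1)*(-1)) = 144*(-1*(-6)*(-1)) = 144*(6*(-1)) = 144*(-6) = -864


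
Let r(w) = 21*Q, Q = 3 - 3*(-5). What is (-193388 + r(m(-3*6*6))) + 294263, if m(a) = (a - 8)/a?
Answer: 101253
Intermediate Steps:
Q = 18 (Q = 3 + 15 = 18)
m(a) = (-8 + a)/a
r(w) = 378 (r(w) = 21*18 = 378)
(-193388 + r(m(-3*6*6))) + 294263 = (-193388 + 378) + 294263 = -193010 + 294263 = 101253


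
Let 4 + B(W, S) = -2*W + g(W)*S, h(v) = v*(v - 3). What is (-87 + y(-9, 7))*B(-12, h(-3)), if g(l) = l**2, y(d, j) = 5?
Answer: -214184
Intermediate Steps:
h(v) = v*(-3 + v)
B(W, S) = -4 - 2*W + S*W**2 (B(W, S) = -4 + (-2*W + W**2*S) = -4 + (-2*W + S*W**2) = -4 - 2*W + S*W**2)
(-87 + y(-9, 7))*B(-12, h(-3)) = (-87 + 5)*(-4 - 2*(-12) - 3*(-3 - 3)*(-12)**2) = -82*(-4 + 24 - 3*(-6)*144) = -82*(-4 + 24 + 18*144) = -82*(-4 + 24 + 2592) = -82*2612 = -214184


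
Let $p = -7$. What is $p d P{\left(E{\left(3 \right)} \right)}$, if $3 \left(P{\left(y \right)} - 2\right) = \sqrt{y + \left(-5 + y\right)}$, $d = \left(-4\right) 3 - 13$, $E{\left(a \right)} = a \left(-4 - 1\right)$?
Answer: $350 + \frac{175 i \sqrt{35}}{3} \approx 350.0 + 345.1 i$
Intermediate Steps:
$E{\left(a \right)} = - 5 a$ ($E{\left(a \right)} = a \left(-5\right) = - 5 a$)
$d = -25$ ($d = -12 - 13 = -25$)
$P{\left(y \right)} = 2 + \frac{\sqrt{-5 + 2 y}}{3}$ ($P{\left(y \right)} = 2 + \frac{\sqrt{y + \left(-5 + y\right)}}{3} = 2 + \frac{\sqrt{-5 + 2 y}}{3}$)
$p d P{\left(E{\left(3 \right)} \right)} = \left(-7\right) \left(-25\right) \left(2 + \frac{\sqrt{-5 + 2 \left(\left(-5\right) 3\right)}}{3}\right) = 175 \left(2 + \frac{\sqrt{-5 + 2 \left(-15\right)}}{3}\right) = 175 \left(2 + \frac{\sqrt{-5 - 30}}{3}\right) = 175 \left(2 + \frac{\sqrt{-35}}{3}\right) = 175 \left(2 + \frac{i \sqrt{35}}{3}\right) = 350 + \frac{175 i \sqrt{35}}{3}$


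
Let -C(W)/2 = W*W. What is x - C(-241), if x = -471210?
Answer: -355048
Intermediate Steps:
C(W) = -2*W**2 (C(W) = -2*W*W = -2*W**2)
x - C(-241) = -471210 - (-2)*(-241)**2 = -471210 - (-2)*58081 = -471210 - 1*(-116162) = -471210 + 116162 = -355048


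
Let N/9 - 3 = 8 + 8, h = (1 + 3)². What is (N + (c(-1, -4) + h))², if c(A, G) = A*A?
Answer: 35344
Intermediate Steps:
c(A, G) = A²
h = 16 (h = 4² = 16)
N = 171 (N = 27 + 9*(8 + 8) = 27 + 9*16 = 27 + 144 = 171)
(N + (c(-1, -4) + h))² = (171 + ((-1)² + 16))² = (171 + (1 + 16))² = (171 + 17)² = 188² = 35344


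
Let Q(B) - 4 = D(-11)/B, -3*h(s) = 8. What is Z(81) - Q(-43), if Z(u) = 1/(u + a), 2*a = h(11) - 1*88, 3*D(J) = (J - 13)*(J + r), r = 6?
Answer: -13995/4601 ≈ -3.0417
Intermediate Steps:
h(s) = -8/3 (h(s) = -⅓*8 = -8/3)
D(J) = (-13 + J)*(6 + J)/3 (D(J) = ((J - 13)*(J + 6))/3 = ((-13 + J)*(6 + J))/3 = (-13 + J)*(6 + J)/3)
Q(B) = 4 + 40/B (Q(B) = 4 + (-26 - 7/3*(-11) + (⅓)*(-11)²)/B = 4 + (-26 + 77/3 + (⅓)*121)/B = 4 + (-26 + 77/3 + 121/3)/B = 4 + 40/B)
a = -136/3 (a = (-8/3 - 1*88)/2 = (-8/3 - 88)/2 = (½)*(-272/3) = -136/3 ≈ -45.333)
Z(u) = 1/(-136/3 + u) (Z(u) = 1/(u - 136/3) = 1/(-136/3 + u))
Z(81) - Q(-43) = 3/(-136 + 3*81) - (4 + 40/(-43)) = 3/(-136 + 243) - (4 + 40*(-1/43)) = 3/107 - (4 - 40/43) = 3*(1/107) - 1*132/43 = 3/107 - 132/43 = -13995/4601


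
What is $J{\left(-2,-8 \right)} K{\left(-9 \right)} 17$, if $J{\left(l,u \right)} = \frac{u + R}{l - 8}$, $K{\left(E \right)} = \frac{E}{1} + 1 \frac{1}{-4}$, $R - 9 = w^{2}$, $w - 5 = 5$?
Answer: $\frac{63529}{40} \approx 1588.2$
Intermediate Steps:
$w = 10$ ($w = 5 + 5 = 10$)
$R = 109$ ($R = 9 + 10^{2} = 9 + 100 = 109$)
$K{\left(E \right)} = - \frac{1}{4} + E$ ($K{\left(E \right)} = E 1 + 1 \left(- \frac{1}{4}\right) = E - \frac{1}{4} = - \frac{1}{4} + E$)
$J{\left(l,u \right)} = \frac{109 + u}{-8 + l}$ ($J{\left(l,u \right)} = \frac{u + 109}{l - 8} = \frac{109 + u}{-8 + l}$)
$J{\left(-2,-8 \right)} K{\left(-9 \right)} 17 = \frac{109 - 8}{-8 - 2} \left(- \frac{1}{4} - 9\right) 17 = \frac{1}{-10} \cdot 101 \left(- \frac{37}{4}\right) 17 = \left(- \frac{1}{10}\right) 101 \left(- \frac{37}{4}\right) 17 = \left(- \frac{101}{10}\right) \left(- \frac{37}{4}\right) 17 = \frac{3737}{40} \cdot 17 = \frac{63529}{40}$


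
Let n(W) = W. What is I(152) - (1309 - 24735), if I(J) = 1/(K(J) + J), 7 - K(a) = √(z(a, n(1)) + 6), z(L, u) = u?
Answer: 592068883/25274 + √7/25274 ≈ 23426.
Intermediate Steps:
K(a) = 7 - √7 (K(a) = 7 - √(1 + 6) = 7 - √7)
I(J) = 1/(7 + J - √7) (I(J) = 1/((7 - √7) + J) = 1/(7 + J - √7))
I(152) - (1309 - 24735) = 1/(7 + 152 - √7) - (1309 - 24735) = 1/(159 - √7) - 1*(-23426) = 1/(159 - √7) + 23426 = 23426 + 1/(159 - √7)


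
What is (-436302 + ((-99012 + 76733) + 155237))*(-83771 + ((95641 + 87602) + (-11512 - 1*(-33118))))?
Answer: -36728284832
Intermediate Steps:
(-436302 + ((-99012 + 76733) + 155237))*(-83771 + ((95641 + 87602) + (-11512 - 1*(-33118)))) = (-436302 + (-22279 + 155237))*(-83771 + (183243 + (-11512 + 33118))) = (-436302 + 132958)*(-83771 + (183243 + 21606)) = -303344*(-83771 + 204849) = -303344*121078 = -36728284832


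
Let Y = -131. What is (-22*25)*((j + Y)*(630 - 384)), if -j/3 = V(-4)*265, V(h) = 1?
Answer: 125287800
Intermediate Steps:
j = -795 (j = -3*265 = -795)
(-22*25)*((j + Y)*(630 - 384)) = (-22*25)*((-795 - 131)*(630 - 384)) = -(-509300)*246 = -550*(-227796) = 125287800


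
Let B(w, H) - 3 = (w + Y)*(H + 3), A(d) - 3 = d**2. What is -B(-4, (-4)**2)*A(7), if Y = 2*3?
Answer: -2132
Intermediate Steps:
Y = 6
A(d) = 3 + d**2
B(w, H) = 3 + (3 + H)*(6 + w) (B(w, H) = 3 + (w + 6)*(H + 3) = 3 + (6 + w)*(3 + H) = 3 + (3 + H)*(6 + w))
-B(-4, (-4)**2)*A(7) = -(21 + 3*(-4) + 6*(-4)**2 + (-4)**2*(-4))*(3 + 7**2) = -(21 - 12 + 6*16 + 16*(-4))*(3 + 49) = -(21 - 12 + 96 - 64)*52 = -41*52 = -1*2132 = -2132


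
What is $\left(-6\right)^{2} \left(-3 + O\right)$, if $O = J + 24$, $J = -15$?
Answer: $216$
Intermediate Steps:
$O = 9$ ($O = -15 + 24 = 9$)
$\left(-6\right)^{2} \left(-3 + O\right) = \left(-6\right)^{2} \left(-3 + 9\right) = 36 \cdot 6 = 216$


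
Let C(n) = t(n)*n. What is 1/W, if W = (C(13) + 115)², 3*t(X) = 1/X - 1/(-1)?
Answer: 9/128881 ≈ 6.9832e-5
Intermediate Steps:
t(X) = ⅓ + 1/(3*X) (t(X) = (1/X - 1/(-1))/3 = (1/X - 1*(-1))/3 = (1/X + 1)/3 = (1 + 1/X)/3 = ⅓ + 1/(3*X))
C(n) = ⅓ + n/3 (C(n) = ((1 + n)/(3*n))*n = ⅓ + n/3)
W = 128881/9 (W = ((⅓ + (⅓)*13) + 115)² = ((⅓ + 13/3) + 115)² = (14/3 + 115)² = (359/3)² = 128881/9 ≈ 14320.)
1/W = 1/(128881/9) = 9/128881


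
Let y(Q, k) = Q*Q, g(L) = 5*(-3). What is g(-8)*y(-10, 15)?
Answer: -1500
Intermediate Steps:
g(L) = -15
y(Q, k) = Q²
g(-8)*y(-10, 15) = -15*(-10)² = -15*100 = -1500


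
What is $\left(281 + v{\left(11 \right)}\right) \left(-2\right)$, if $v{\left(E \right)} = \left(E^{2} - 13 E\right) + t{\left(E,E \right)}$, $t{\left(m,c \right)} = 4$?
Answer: $-526$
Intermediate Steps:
$v{\left(E \right)} = 4 + E^{2} - 13 E$ ($v{\left(E \right)} = \left(E^{2} - 13 E\right) + 4 = 4 + E^{2} - 13 E$)
$\left(281 + v{\left(11 \right)}\right) \left(-2\right) = \left(281 + \left(4 + 11^{2} - 143\right)\right) \left(-2\right) = \left(281 + \left(4 + 121 - 143\right)\right) \left(-2\right) = \left(281 - 18\right) \left(-2\right) = 263 \left(-2\right) = -526$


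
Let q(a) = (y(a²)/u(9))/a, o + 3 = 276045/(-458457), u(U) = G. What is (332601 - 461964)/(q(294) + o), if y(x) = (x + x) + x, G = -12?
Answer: 39538248594/23565337 ≈ 1677.8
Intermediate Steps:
u(U) = -12
y(x) = 3*x (y(x) = 2*x + x = 3*x)
o = -550472/152819 (o = -3 + 276045/(-458457) = -3 + 276045*(-1/458457) = -3 - 92015/152819 = -550472/152819 ≈ -3.6021)
q(a) = -a/4 (q(a) = ((3*a²)/(-12))/a = ((3*a²)*(-1/12))/a = (-a²/4)/a = -a/4)
(332601 - 461964)/(q(294) + o) = (332601 - 461964)/(-¼*294 - 550472/152819) = -129363/(-147/2 - 550472/152819) = -129363/(-23565337/305638) = -129363*(-305638/23565337) = 39538248594/23565337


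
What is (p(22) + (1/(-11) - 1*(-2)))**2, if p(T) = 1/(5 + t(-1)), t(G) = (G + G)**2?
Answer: 40000/9801 ≈ 4.0812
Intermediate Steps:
t(G) = 4*G**2 (t(G) = (2*G)**2 = 4*G**2)
p(T) = 1/9 (p(T) = 1/(5 + 4*(-1)**2) = 1/(5 + 4*1) = 1/(5 + 4) = 1/9)
(p(22) + (1/(-11) - 1*(-2)))**2 = (1/9 + (1/(-11) - 1*(-2)))**2 = (1/9 + (-1/11 + 2))**2 = (1/9 + 21/11)**2 = (200/99)**2 = 40000/9801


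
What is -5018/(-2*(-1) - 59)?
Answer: 5018/57 ≈ 88.035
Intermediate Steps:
-5018/(-2*(-1) - 59) = -5018/(2 - 59) = -5018/(-57) = -1/57*(-5018) = 5018/57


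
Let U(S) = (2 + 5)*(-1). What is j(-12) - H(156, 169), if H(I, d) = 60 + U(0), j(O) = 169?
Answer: 116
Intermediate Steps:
U(S) = -7 (U(S) = 7*(-1) = -7)
H(I, d) = 53 (H(I, d) = 60 - 7 = 53)
j(-12) - H(156, 169) = 169 - 1*53 = 169 - 53 = 116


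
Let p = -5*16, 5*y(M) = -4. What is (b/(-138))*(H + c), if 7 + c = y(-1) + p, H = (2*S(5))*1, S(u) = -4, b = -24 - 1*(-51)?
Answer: 4311/230 ≈ 18.743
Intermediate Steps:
b = 27 (b = -24 + 51 = 27)
y(M) = -4/5 (y(M) = (1/5)*(-4) = -4/5)
p = -80
H = -8 (H = (2*(-4))*1 = -8*1 = -8)
c = -439/5 (c = -7 + (-4/5 - 80) = -7 - 404/5 = -439/5 ≈ -87.800)
(b/(-138))*(H + c) = (27/(-138))*(-8 - 439/5) = (27*(-1/138))*(-479/5) = -9/46*(-479/5) = 4311/230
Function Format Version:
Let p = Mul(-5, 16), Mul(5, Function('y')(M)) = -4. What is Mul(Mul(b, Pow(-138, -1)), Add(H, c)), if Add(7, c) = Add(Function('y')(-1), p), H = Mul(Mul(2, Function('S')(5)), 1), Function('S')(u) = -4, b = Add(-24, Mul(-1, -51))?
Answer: Rational(4311, 230) ≈ 18.743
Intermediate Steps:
b = 27 (b = Add(-24, 51) = 27)
Function('y')(M) = Rational(-4, 5) (Function('y')(M) = Mul(Rational(1, 5), -4) = Rational(-4, 5))
p = -80
H = -8 (H = Mul(Mul(2, -4), 1) = Mul(-8, 1) = -8)
c = Rational(-439, 5) (c = Add(-7, Add(Rational(-4, 5), -80)) = Add(-7, Rational(-404, 5)) = Rational(-439, 5) ≈ -87.800)
Mul(Mul(b, Pow(-138, -1)), Add(H, c)) = Mul(Mul(27, Pow(-138, -1)), Add(-8, Rational(-439, 5))) = Mul(Mul(27, Rational(-1, 138)), Rational(-479, 5)) = Mul(Rational(-9, 46), Rational(-479, 5)) = Rational(4311, 230)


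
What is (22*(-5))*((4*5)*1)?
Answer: -2200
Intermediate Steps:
(22*(-5))*((4*5)*1) = -2200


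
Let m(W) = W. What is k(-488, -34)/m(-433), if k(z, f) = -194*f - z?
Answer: -7084/433 ≈ -16.360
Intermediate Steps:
k(z, f) = -z - 194*f
k(-488, -34)/m(-433) = (-1*(-488) - 194*(-34))/(-433) = (488 + 6596)*(-1/433) = 7084*(-1/433) = -7084/433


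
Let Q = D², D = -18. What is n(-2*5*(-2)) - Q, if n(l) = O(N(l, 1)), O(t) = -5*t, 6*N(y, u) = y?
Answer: -1022/3 ≈ -340.67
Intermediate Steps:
N(y, u) = y/6
n(l) = -5*l/6
Q = 324 (Q = (-18)² = 324)
n(-2*5*(-2)) - Q = -5*(-2*5)*(-2)/6 - 1*324 = -(-25)*(-2)/3 - 324 = -⅚*20 - 324 = -50/3 - 324 = -1022/3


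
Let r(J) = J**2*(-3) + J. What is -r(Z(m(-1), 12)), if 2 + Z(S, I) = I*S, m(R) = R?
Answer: 602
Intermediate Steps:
Z(S, I) = -2 + I*S
r(J) = J - 3*J**2 (r(J) = -3*J**2 + J = J - 3*J**2)
-r(Z(m(-1), 12)) = -(-2 + 12*(-1))*(1 - 3*(-2 + 12*(-1))) = -(-2 - 12)*(1 - 3*(-2 - 12)) = -(-14)*(1 - 3*(-14)) = -(-14)*(1 + 42) = -(-14)*43 = -1*(-602) = 602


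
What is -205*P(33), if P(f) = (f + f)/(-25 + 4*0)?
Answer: 2706/5 ≈ 541.20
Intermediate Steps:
P(f) = -2*f/25 (P(f) = (2*f)/(-25 + 0) = (2*f)/(-25) = (2*f)*(-1/25) = -2*f/25)
-205*P(33) = -(-82)*33/5 = -205*(-66/25) = 2706/5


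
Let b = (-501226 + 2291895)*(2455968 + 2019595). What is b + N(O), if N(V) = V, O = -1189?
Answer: 8014251920458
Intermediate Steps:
b = 8014251921647 (b = 1790669*4475563 = 8014251921647)
b + N(O) = 8014251921647 - 1189 = 8014251920458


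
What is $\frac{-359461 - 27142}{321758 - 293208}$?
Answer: $- \frac{386603}{28550} \approx -13.541$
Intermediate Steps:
$\frac{-359461 - 27142}{321758 - 293208} = - \frac{386603}{321758 - 293208} = - \frac{386603}{28550}$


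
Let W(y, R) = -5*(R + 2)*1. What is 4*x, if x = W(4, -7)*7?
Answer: 700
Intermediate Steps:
W(y, R) = -10 - 5*R (W(y, R) = -5*(2 + R)*1 = (-10 - 5*R)*1 = -10 - 5*R)
x = 175 (x = (-10 - 5*(-7))*7 = (-10 + 35)*7 = 25*7 = 175)
4*x = 4*175 = 700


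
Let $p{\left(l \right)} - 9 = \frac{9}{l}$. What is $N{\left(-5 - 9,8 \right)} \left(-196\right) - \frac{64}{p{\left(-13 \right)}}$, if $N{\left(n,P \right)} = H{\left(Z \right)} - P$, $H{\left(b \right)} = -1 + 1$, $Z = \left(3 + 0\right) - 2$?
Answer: $\frac{42128}{27} \approx 1560.3$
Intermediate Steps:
$Z = 1$ ($Z = 3 - 2 = 1$)
$H{\left(b \right)} = 0$
$N{\left(n,P \right)} = - P$ ($N{\left(n,P \right)} = 0 - P = - P$)
$p{\left(l \right)} = 9 + \frac{9}{l}$
$N{\left(-5 - 9,8 \right)} \left(-196\right) - \frac{64}{p{\left(-13 \right)}} = \left(-1\right) 8 \left(-196\right) - \frac{64}{9 + \frac{9}{-13}} = \left(-8\right) \left(-196\right) - \frac{64}{9 + 9 \left(- \frac{1}{13}\right)} = 1568 - \frac{64}{9 - \frac{9}{13}} = 1568 - \frac{64}{\frac{108}{13}} = 1568 - \frac{208}{27} = \frac{42128}{27}$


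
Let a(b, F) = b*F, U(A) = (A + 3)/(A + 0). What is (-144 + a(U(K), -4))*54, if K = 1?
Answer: -8640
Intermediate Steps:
U(A) = (3 + A)/A
a(b, F) = F*b
(-144 + a(U(K), -4))*54 = (-144 - 4*(3 + 1)/1)*54 = (-144 - 4*4)*54 = (-144 - 16)*54 = -160*54 = -8640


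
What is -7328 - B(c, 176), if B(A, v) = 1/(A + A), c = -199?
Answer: -2916543/398 ≈ -7328.0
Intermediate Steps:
B(A, v) = 1/(2*A)
-7328 - B(c, 176) = -7328 - 1/(2*(-199)) = -7328 - (-1)/(2*199) = -7328 - 1*(-1/398) = -7328 + 1/398 = -2916543/398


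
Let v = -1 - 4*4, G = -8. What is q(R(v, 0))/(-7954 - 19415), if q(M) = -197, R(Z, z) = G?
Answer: 197/27369 ≈ 0.0071979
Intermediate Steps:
v = -17 (v = -1 - 16 = -17)
R(Z, z) = -8
q(R(v, 0))/(-7954 - 19415) = -197/(-7954 - 19415) = -197/(-27369) = -197*(-1/27369) = 197/27369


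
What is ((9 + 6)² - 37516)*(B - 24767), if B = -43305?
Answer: 2538472952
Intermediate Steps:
((9 + 6)² - 37516)*(B - 24767) = ((9 + 6)² - 37516)*(-43305 - 24767) = (15² - 37516)*(-68072) = (225 - 37516)*(-68072) = -37291*(-68072) = 2538472952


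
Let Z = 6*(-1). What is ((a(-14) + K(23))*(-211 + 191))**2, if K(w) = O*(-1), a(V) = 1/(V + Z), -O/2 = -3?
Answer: 14641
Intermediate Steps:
O = 6 (O = -2*(-3) = 6)
Z = -6
a(V) = 1/(-6 + V) (a(V) = 1/(V - 6) = 1/(-6 + V))
K(w) = -6 (K(w) = 6*(-1) = -6)
((a(-14) + K(23))*(-211 + 191))**2 = ((1/(-6 - 14) - 6)*(-211 + 191))**2 = ((1/(-20) - 6)*(-20))**2 = ((-1/20 - 6)*(-20))**2 = (-121/20*(-20))**2 = 121**2 = 14641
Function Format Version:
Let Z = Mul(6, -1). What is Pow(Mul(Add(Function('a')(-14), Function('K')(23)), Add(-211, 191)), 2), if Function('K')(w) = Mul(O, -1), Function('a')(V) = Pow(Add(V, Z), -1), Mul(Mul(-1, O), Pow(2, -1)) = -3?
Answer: 14641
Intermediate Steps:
O = 6 (O = Mul(-2, -3) = 6)
Z = -6
Function('a')(V) = Pow(Add(-6, V), -1) (Function('a')(V) = Pow(Add(V, -6), -1) = Pow(Add(-6, V), -1))
Function('K')(w) = -6 (Function('K')(w) = Mul(6, -1) = -6)
Pow(Mul(Add(Function('a')(-14), Function('K')(23)), Add(-211, 191)), 2) = Pow(Mul(Add(Pow(Add(-6, -14), -1), -6), Add(-211, 191)), 2) = Pow(Mul(Add(Pow(-20, -1), -6), -20), 2) = Pow(Mul(Add(Rational(-1, 20), -6), -20), 2) = Pow(Mul(Rational(-121, 20), -20), 2) = Pow(121, 2) = 14641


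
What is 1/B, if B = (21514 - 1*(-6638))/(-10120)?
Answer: -55/153 ≈ -0.35948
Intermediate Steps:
B = -153/55 (B = (21514 + 6638)*(-1/10120) = 28152*(-1/10120) = -153/55 ≈ -2.7818)
1/B = 1/(-153/55) = -55/153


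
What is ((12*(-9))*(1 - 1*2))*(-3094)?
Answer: -334152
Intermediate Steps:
((12*(-9))*(1 - 1*2))*(-3094) = -108*(1 - 2)*(-3094) = -108*(-1)*(-3094) = 108*(-3094) = -334152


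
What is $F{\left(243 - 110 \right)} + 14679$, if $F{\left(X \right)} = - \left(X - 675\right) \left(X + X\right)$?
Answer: $158851$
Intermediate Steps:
$F{\left(X \right)} = - 2 X \left(-675 + X\right)$ ($F{\left(X \right)} = - \left(-675 + X\right) 2 X = - 2 X \left(-675 + X\right)$)
$F{\left(243 - 110 \right)} + 14679 = 2 \left(243 - 110\right) \left(675 - \left(243 - 110\right)\right) + 14679 = 2 \cdot 133 \left(675 - 133\right) + 14679 = 2 \cdot 133 \cdot 542 + 14679 = 144172 + 14679 = 158851$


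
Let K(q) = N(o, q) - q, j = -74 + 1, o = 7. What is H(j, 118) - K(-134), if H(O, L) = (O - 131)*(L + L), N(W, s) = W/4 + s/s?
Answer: -193123/4 ≈ -48281.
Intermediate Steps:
N(W, s) = 1 + W/4 (N(W, s) = W*(1/4) + 1 = W/4 + 1 = 1 + W/4)
j = -73
H(O, L) = 2*L*(-131 + O) (H(O, L) = (-131 + O)*(2*L) = 2*L*(-131 + O))
K(q) = 11/4 - q (K(q) = (1 + (1/4)*7) - q = (1 + 7/4) - q = 11/4 - q)
H(j, 118) - K(-134) = 2*118*(-131 - 73) - (11/4 - 1*(-134)) = 2*118*(-204) - (11/4 + 134) = -48144 - 1*547/4 = -48144 - 547/4 = -193123/4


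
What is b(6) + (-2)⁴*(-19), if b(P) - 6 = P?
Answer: -292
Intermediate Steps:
b(P) = 6 + P
b(6) + (-2)⁴*(-19) = (6 + 6) + (-2)⁴*(-19) = 12 + 16*(-19) = 12 - 304 = -292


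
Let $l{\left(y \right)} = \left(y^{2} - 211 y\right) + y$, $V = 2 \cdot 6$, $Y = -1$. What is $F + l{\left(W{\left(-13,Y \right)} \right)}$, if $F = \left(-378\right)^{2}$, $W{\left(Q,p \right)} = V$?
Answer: $140508$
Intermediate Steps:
$V = 12$
$W{\left(Q,p \right)} = 12$
$F = 142884$
$l{\left(y \right)} = y^{2} - 210 y$
$F + l{\left(W{\left(-13,Y \right)} \right)} = 142884 + 12 \left(-210 + 12\right) = 142884 + 12 \left(-198\right) = 142884 - 2376 = 140508$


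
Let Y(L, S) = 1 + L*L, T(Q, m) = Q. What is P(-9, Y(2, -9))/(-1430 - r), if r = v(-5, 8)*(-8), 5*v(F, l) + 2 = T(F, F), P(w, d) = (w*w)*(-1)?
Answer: 135/2402 ≈ 0.056203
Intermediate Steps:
Y(L, S) = 1 + L**2
P(w, d) = -w**2 (P(w, d) = w**2*(-1) = -w**2)
v(F, l) = -2/5 + F/5
r = 56/5 (r = (-2/5 + (1/5)*(-5))*(-8) = (-2/5 - 1)*(-8) = -7/5*(-8) = 56/5 ≈ 11.200)
P(-9, Y(2, -9))/(-1430 - r) = (-1*(-9)**2)/(-1430 - 1*56/5) = (-1*81)/(-1430 - 56/5) = -81/(-7206/5) = -81*(-5/7206) = 135/2402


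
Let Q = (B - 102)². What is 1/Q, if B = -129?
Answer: 1/53361 ≈ 1.8740e-5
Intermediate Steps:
Q = 53361 (Q = (-129 - 102)² = (-231)² = 53361)
1/Q = 1/53361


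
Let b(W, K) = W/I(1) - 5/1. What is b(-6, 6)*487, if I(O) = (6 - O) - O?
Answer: -6331/2 ≈ -3165.5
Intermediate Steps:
I(O) = 6 - 2*O
b(W, K) = -5 + W/4 (b(W, K) = W/(6 - 2*1) - 5/1 = W/(6 - 2) - 5*1 = W/4 - 5 = -5 + W/4)
b(-6, 6)*487 = (-5 + (1/4)*(-6))*487 = (-5 - 3/2)*487 = -13/2*487 = -6331/2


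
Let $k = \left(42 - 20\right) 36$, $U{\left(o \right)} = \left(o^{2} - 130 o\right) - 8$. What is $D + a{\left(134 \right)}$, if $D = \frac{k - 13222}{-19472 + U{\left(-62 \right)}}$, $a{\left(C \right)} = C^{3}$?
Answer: $\frac{9114328167}{3788} \approx 2.4061 \cdot 10^{6}$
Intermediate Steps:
$U{\left(o \right)} = -8 + o^{2} - 130 o$
$k = 792$ ($k = 22 \cdot 36 = 792$)
$D = \frac{6215}{3788}$ ($D = \frac{792 - 13222}{-19472 - \left(-8052 - 3844\right)} = - \frac{12430}{-19472 + \left(-8 + 3844 + 8060\right)} = - \frac{12430}{-19472 + 11896} = - \frac{12430}{-7576} = \left(-12430\right) \left(- \frac{1}{7576}\right) = \frac{6215}{3788} \approx 1.6407$)
$D + a{\left(134 \right)} = \frac{6215}{3788} + 134^{3} = \frac{6215}{3788} + 2406104 = \frac{9114328167}{3788}$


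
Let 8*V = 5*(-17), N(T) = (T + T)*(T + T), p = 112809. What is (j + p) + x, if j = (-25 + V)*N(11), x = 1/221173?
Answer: 42273459011/442346 ≈ 95567.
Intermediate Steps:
N(T) = 4*T² (N(T) = (2*T)*(2*T) = 4*T²)
x = 1/221173 ≈ 4.5213e-6
V = -85/8 (V = (5*(-17))/8 = (⅛)*(-85) = -85/8 ≈ -10.625)
j = -34485/2 (j = (-25 - 85/8)*(4*11²) = -285*121/2 = -285/8*484 = -34485/2 ≈ -17243.)
(j + p) + x = (-34485/2 + 112809) + 1/221173 = 191133/2 + 1/221173 = 42273459011/442346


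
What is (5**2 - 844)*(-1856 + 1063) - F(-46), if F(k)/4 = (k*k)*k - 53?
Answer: 1039023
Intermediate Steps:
F(k) = -212 + 4*k**3 (F(k) = 4*((k*k)*k - 53) = 4*(k**2*k - 53) = 4*(k**3 - 53) = 4*(-53 + k**3) = -212 + 4*k**3)
(5**2 - 844)*(-1856 + 1063) - F(-46) = (5**2 - 844)*(-1856 + 1063) - (-212 + 4*(-46)**3) = (25 - 844)*(-793) - (-212 + 4*(-97336)) = -819*(-793) - (-212 - 389344) = 649467 - 1*(-389556) = 649467 + 389556 = 1039023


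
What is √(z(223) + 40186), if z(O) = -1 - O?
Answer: √39962 ≈ 199.91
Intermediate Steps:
√(z(223) + 40186) = √((-1 - 1*223) + 40186) = √((-1 - 223) + 40186) = √(-224 + 40186) = √39962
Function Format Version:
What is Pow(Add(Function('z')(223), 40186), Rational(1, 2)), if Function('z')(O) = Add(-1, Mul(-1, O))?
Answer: Pow(39962, Rational(1, 2)) ≈ 199.91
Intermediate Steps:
Pow(Add(Function('z')(223), 40186), Rational(1, 2)) = Pow(Add(Add(-1, Mul(-1, 223)), 40186), Rational(1, 2)) = Pow(Add(Add(-1, -223), 40186), Rational(1, 2)) = Pow(Add(-224, 40186), Rational(1, 2)) = Pow(39962, Rational(1, 2))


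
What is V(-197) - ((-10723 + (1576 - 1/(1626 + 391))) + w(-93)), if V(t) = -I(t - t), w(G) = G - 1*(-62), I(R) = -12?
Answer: 18536231/2017 ≈ 9190.0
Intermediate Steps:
w(G) = 62 + G (w(G) = G + 62 = 62 + G)
V(t) = 12 (V(t) = -1*(-12) = 12)
V(-197) - ((-10723 + (1576 - 1/(1626 + 391))) + w(-93)) = 12 - ((-10723 + (1576 - 1/(1626 + 391))) + (62 - 93)) = 12 - ((-10723 + (1576 - 1/2017)) - 31) = 12 - ((-10723 + 3178791/2017) - 31) = 12 - (-18449500/2017 - 31) = 12 - 1*(-18512027/2017) = 12 + 18512027/2017 = 18536231/2017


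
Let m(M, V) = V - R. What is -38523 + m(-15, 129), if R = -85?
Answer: -38309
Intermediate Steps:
m(M, V) = 85 + V (m(M, V) = V - 1*(-85) = V + 85 = 85 + V)
-38523 + m(-15, 129) = -38523 + (85 + 129) = -38523 + 214 = -38309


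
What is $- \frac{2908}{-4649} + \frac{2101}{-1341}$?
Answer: $- \frac{5867921}{6234309} \approx -0.94123$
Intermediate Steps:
$- \frac{2908}{-4649} + \frac{2101}{-1341} = \left(-2908\right) \left(- \frac{1}{4649}\right) + 2101 \left(- \frac{1}{1341}\right) = \frac{2908}{4649} - \frac{2101}{1341} = - \frac{5867921}{6234309}$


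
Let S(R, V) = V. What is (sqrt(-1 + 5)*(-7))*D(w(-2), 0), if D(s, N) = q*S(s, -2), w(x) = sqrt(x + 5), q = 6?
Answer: 168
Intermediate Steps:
w(x) = sqrt(5 + x)
D(s, N) = -12 (D(s, N) = 6*(-2) = -12)
(sqrt(-1 + 5)*(-7))*D(w(-2), 0) = (sqrt(-1 + 5)*(-7))*(-12) = (sqrt(4)*(-7))*(-12) = (2*(-7))*(-12) = -14*(-12) = 168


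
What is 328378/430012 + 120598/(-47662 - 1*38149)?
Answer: -3374201/5257874 ≈ -0.64174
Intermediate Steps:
328378/430012 + 120598/(-47662 - 1*38149) = 328378*(1/430012) + 120598/(-47662 - 38149) = 164189/215006 + 120598/(-85811) = 164189/215006 + 120598*(-1/85811) = 164189/215006 - 120598/85811 = -3374201/5257874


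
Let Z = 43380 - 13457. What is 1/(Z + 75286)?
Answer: 1/105209 ≈ 9.5049e-6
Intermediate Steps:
Z = 29923
1/(Z + 75286) = 1/(29923 + 75286) = 1/105209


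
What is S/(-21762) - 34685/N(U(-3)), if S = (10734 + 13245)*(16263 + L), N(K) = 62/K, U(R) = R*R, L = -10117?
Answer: -85648283/7254 ≈ -11807.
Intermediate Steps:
U(R) = R²
S = 147374934 (S = (10734 + 13245)*(16263 - 10117) = 23979*6146 = 147374934)
S/(-21762) - 34685/N(U(-3)) = 147374934/(-21762) - 34685/(62/((-3)²)) = 147374934*(-1/21762) - 34685/(62/9) = -24562489/3627 - 34685/(62*(⅑)) = -24562489/3627 - 34685/62/9 = -24562489/3627 - 34685*9/62 = -24562489/3627 - 312165/62 = -85648283/7254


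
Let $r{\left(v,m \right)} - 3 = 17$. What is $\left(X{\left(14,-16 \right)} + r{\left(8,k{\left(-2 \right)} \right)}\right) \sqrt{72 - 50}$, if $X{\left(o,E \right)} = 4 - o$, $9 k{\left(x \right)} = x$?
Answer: $10 \sqrt{22} \approx 46.904$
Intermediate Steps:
$k{\left(x \right)} = \frac{x}{9}$
$r{\left(v,m \right)} = 20$ ($r{\left(v,m \right)} = 3 + 17 = 20$)
$\left(X{\left(14,-16 \right)} + r{\left(8,k{\left(-2 \right)} \right)}\right) \sqrt{72 - 50} = \left(\left(4 - 14\right) + 20\right) \sqrt{72 - 50} = \left(\left(4 - 14\right) + 20\right) \sqrt{22} = \left(-10 + 20\right) \sqrt{22} = 10 \sqrt{22}$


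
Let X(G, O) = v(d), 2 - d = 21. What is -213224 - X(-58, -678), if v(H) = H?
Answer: -213205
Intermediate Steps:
d = -19 (d = 2 - 1*21 = 2 - 21 = -19)
X(G, O) = -19
-213224 - X(-58, -678) = -213224 - 1*(-19) = -213224 + 19 = -213205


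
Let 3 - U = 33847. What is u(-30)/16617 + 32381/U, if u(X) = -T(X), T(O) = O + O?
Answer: -178681479/187461916 ≈ -0.95316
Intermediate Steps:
T(O) = 2*O
U = -33844 (U = 3 - 1*33847 = 3 - 33847 = -33844)
u(X) = -2*X
u(-30)/16617 + 32381/U = -2*(-30)/16617 + 32381/(-33844) = 60*(1/16617) + 32381*(-1/33844) = 20/5539 - 32381/33844 = -178681479/187461916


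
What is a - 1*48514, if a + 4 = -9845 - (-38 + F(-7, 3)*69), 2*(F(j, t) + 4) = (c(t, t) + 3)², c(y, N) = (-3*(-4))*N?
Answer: -221047/2 ≈ -1.1052e+5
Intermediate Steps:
c(y, N) = 12*N
F(j, t) = -4 + (3 + 12*t)²/2 (F(j, t) = -4 + (12*t + 3)²/2 = -4 + (3 + 12*t)²/2)
a = -124019/2 (a = -4 + (-9845 - (-38 + (-4 + 9*(1 + 4*3)²/2)*69)) = -4 + (-9845 - (-38 + (-4 + 9*(1 + 12)²/2)*69)) = -4 + (-9845 - (-38 + (-4 + (9/2)*13²)*69)) = -4 + (-9845 - (-38 + (-4 + (9/2)*169)*69)) = -4 + (-9845 - (-38 + (-4 + 1521/2)*69)) = -4 + (-9845 - (-38 + (1513/2)*69)) = -4 + (-9845 - (-38 + 104397/2)) = -4 + (-9845 - 1*104321/2) = -4 + (-9845 - 104321/2) = -4 - 124011/2 = -124019/2 ≈ -62010.)
a - 1*48514 = -124019/2 - 1*48514 = -124019/2 - 48514 = -221047/2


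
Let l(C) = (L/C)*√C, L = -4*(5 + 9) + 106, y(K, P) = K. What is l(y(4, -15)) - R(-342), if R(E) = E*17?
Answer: 5839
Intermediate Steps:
R(E) = 17*E
L = 50 (L = -4*14 + 106 = -56 + 106 = 50)
l(C) = 50/√C (l(C) = (50/C)*√C = 50/√C)
l(y(4, -15)) - R(-342) = 50/√4 - 17*(-342) = 50*(½) - 1*(-5814) = 25 + 5814 = 5839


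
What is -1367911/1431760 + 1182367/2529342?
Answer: -883524484321/1810705350960 ≈ -0.48795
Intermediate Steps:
-1367911/1431760 + 1182367/2529342 = -883524484321/1810705350960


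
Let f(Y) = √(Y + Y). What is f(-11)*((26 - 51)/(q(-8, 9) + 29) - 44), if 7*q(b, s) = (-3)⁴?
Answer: -12671*I*√22/284 ≈ -209.27*I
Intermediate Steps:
f(Y) = √2*√Y (f(Y) = √(2*Y) = √2*√Y)
q(b, s) = 81/7 (q(b, s) = (⅐)*(-3)⁴ = (⅐)*81 = 81/7)
f(-11)*((26 - 51)/(q(-8, 9) + 29) - 44) = (√2*√(-11))*((26 - 51)/(81/7 + 29) - 44) = (√2*(I*√11))*(-25/284/7 - 44) = (I*√22)*(-25*7/284 - 44) = (I*√22)*(-175/284 - 44) = (I*√22)*(-12671/284) = -12671*I*√22/284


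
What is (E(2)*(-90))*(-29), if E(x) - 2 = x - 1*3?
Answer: 2610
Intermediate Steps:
E(x) = -1 + x (E(x) = 2 + (x - 1*3) = 2 + (x - 3) = 2 + (-3 + x) = -1 + x)
(E(2)*(-90))*(-29) = ((-1 + 2)*(-90))*(-29) = (1*(-90))*(-29) = -90*(-29) = 2610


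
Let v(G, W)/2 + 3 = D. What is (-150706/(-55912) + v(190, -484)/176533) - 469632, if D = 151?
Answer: -2317694129384211/4935156548 ≈ -4.6963e+5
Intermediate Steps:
v(G, W) = 296 (v(G, W) = -6 + 2*151 = -6 + 302 = 296)
(-150706/(-55912) + v(190, -484)/176533) - 469632 = (-150706/(-55912) + 296/176533) - 469632 = (-150706*(-1/55912) + 296*(1/176533)) - 469632 = (75353/27956 + 296/176533) - 469632 = 13310566125/4935156548 - 469632 = -2317694129384211/4935156548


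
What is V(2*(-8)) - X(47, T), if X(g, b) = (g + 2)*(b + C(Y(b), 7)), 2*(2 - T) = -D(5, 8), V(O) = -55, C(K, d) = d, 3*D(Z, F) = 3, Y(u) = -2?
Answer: -1041/2 ≈ -520.50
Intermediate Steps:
D(Z, F) = 1 (D(Z, F) = (1/3)*3 = 1)
T = 5/2 (T = 2 - (-1)/2 = 2 - 1/2*(-1) = 2 + 1/2 = 5/2 ≈ 2.5000)
X(g, b) = (2 + g)*(7 + b) (X(g, b) = (g + 2)*(b + 7) = (2 + g)*(7 + b))
V(2*(-8)) - X(47, T) = -55 - (14 + 2*(5/2) + 7*47 + (5/2)*47) = -55 - (14 + 5 + 329 + 235/2) = -55 - 1*931/2 = -55 - 931/2 = -1041/2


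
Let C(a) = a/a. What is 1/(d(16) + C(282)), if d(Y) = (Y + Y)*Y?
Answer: 1/513 ≈ 0.0019493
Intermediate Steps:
d(Y) = 2*Y² (d(Y) = (2*Y)*Y = 2*Y²)
C(a) = 1
1/(d(16) + C(282)) = 1/(2*16² + 1) = 1/(2*256 + 1) = 1/(512 + 1) = 1/513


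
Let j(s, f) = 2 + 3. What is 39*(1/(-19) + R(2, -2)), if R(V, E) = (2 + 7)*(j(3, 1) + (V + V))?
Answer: 59982/19 ≈ 3156.9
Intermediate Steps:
j(s, f) = 5
R(V, E) = 45 + 18*V (R(V, E) = (2 + 7)*(5 + (V + V)) = 9*(5 + 2*V) = 45 + 18*V)
39*(1/(-19) + R(2, -2)) = 39*(1/(-19) + (45 + 18*2)) = 39*(-1/19 + (45 + 36)) = 39*(-1/19 + 81) = 39*(1538/19) = 59982/19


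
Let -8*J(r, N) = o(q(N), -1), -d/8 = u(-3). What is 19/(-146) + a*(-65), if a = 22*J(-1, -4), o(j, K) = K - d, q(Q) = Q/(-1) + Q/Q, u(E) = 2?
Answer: 782887/292 ≈ 2681.1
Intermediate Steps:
q(Q) = 1 - Q (q(Q) = Q*(-1) + 1 = -Q + 1 = 1 - Q)
d = -16 (d = -8*2 = -16)
o(j, K) = 16 + K (o(j, K) = K - 1*(-16) = K + 16 = 16 + K)
J(r, N) = -15/8 (J(r, N) = -(16 - 1)/8 = -1/8*15 = -15/8)
a = -165/4 (a = 22*(-15/8) = -165/4 ≈ -41.250)
19/(-146) + a*(-65) = 19/(-146) - 165/4*(-65) = 19*(-1/146) + 10725/4 = -19/146 + 10725/4 = 782887/292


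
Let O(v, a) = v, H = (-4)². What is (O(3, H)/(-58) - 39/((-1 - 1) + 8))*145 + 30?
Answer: -920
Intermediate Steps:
H = 16
(O(3, H)/(-58) - 39/((-1 - 1) + 8))*145 + 30 = (3/(-58) - 39/((-1 - 1) + 8))*145 + 30 = (3*(-1/58) - 39/(-2 + 8))*145 + 30 = (-3/58 - 39/6)*145 + 30 = (-3/58 - 39*⅙)*145 + 30 = (-3/58 - 13/2)*145 + 30 = -190/29*145 + 30 = -950 + 30 = -920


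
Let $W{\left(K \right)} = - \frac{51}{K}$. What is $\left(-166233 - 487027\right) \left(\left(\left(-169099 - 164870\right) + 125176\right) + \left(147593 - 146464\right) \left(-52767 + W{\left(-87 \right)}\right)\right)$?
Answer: $\frac{1132543895442260}{29} \approx 3.9053 \cdot 10^{13}$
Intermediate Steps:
$\left(-166233 - 487027\right) \left(\left(\left(-169099 - 164870\right) + 125176\right) + \left(147593 - 146464\right) \left(-52767 + W{\left(-87 \right)}\right)\right) = \left(-166233 - 487027\right) \left(\left(\left(-169099 - 164870\right) + 125176\right) + \left(147593 - 146464\right) \left(-52767 - \frac{51}{-87}\right)\right) = - 653260 \left(\left(-333969 + 125176\right) + 1129 \left(-52767 - - \frac{17}{29}\right)\right) = - 653260 \left(-208793 + 1129 \left(-52767 + \frac{17}{29}\right)\right) = - 653260 \left(-208793 + 1129 \left(- \frac{1530226}{29}\right)\right) = - 653260 \left(-208793 - \frac{1727625154}{29}\right) = \left(-653260\right) \left(- \frac{1733680151}{29}\right) = \frac{1132543895442260}{29}$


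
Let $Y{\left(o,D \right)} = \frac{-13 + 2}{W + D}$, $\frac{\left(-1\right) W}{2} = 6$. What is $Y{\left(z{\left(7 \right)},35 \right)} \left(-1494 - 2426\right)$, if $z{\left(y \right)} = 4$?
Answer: $\frac{43120}{23} \approx 1874.8$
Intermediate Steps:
$W = -12$ ($W = \left(-2\right) 6 = -12$)
$Y{\left(o,D \right)} = - \frac{11}{-12 + D}$ ($Y{\left(o,D \right)} = \frac{-13 + 2}{-12 + D} = - \frac{11}{-12 + D}$)
$Y{\left(z{\left(7 \right)},35 \right)} \left(-1494 - 2426\right) = - \frac{11}{-12 + 35} \left(-1494 - 2426\right) = - \frac{11}{23} \left(-1494 - 2426\right) = \left(-11\right) \frac{1}{23} \left(-3920\right) = \left(- \frac{11}{23}\right) \left(-3920\right) = \frac{43120}{23}$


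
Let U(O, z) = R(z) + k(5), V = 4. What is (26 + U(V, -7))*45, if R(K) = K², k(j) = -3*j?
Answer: 2700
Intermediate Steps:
U(O, z) = -15 + z² (U(O, z) = z² - 3*5 = z² - 15 = -15 + z²)
(26 + U(V, -7))*45 = (26 + (-15 + (-7)²))*45 = (26 + (-15 + 49))*45 = (26 + 34)*45 = 60*45 = 2700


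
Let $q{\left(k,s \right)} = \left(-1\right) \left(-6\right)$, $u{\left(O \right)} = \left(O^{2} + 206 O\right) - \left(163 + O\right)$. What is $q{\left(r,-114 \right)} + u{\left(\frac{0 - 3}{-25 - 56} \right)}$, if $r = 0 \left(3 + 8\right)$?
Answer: $- \frac{108917}{729} \approx -149.41$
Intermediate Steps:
$r = 0$ ($r = 0 \cdot 11 = 0$)
$u{\left(O \right)} = -163 + O^{2} + 205 O$
$q{\left(k,s \right)} = 6$
$q{\left(r,-114 \right)} + u{\left(\frac{0 - 3}{-25 - 56} \right)} = 6 + \left(-163 + \left(\frac{0 - 3}{-25 - 56}\right)^{2} + 205 \frac{0 - 3}{-25 - 56}\right) = 6 + \left(-163 + \left(- \frac{3}{-81}\right)^{2} + 205 \left(- \frac{3}{-81}\right)\right) = 6 + \left(-163 + \left(\left(-3\right) \left(- \frac{1}{81}\right)\right)^{2} + 205 \left(\left(-3\right) \left(- \frac{1}{81}\right)\right)\right) = 6 + \left(-163 + \left(\frac{1}{27}\right)^{2} + 205 \cdot \frac{1}{27}\right) = 6 + \left(-163 + \frac{1}{729} + \frac{205}{27}\right) = 6 - \frac{113291}{729} = - \frac{108917}{729}$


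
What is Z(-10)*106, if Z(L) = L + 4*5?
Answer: 1060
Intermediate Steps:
Z(L) = 20 + L (Z(L) = L + 20 = 20 + L)
Z(-10)*106 = (20 - 10)*106 = 10*106 = 1060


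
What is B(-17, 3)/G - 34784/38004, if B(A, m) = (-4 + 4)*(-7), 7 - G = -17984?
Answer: -8696/9501 ≈ -0.91527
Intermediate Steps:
G = 17991 (G = 7 - 1*(-17984) = 7 + 17984 = 17991)
B(A, m) = 0 (B(A, m) = 0*(-7) = 0)
B(-17, 3)/G - 34784/38004 = 0/17991 - 34784/38004 = 0*(1/17991) - 34784*1/38004 = 0 - 8696/9501 = -8696/9501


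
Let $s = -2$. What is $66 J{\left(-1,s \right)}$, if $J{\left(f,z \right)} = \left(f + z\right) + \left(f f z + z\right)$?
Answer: $-462$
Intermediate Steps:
$J{\left(f,z \right)} = f + 2 z + z f^{2}$ ($J{\left(f,z \right)} = \left(f + z\right) + \left(f^{2} z + z\right) = \left(f + z\right) + \left(z f^{2} + z\right) = \left(f + z\right) + \left(z + z f^{2}\right) = f + 2 z + z f^{2}$)
$66 J{\left(-1,s \right)} = 66 \left(-1 + 2 \left(-2\right) - 2 \left(-1\right)^{2}\right) = 66 \left(-1 - 4 - 2\right) = 66 \left(-7\right) = -462$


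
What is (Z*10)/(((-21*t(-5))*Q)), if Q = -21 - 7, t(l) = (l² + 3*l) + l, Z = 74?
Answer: 37/147 ≈ 0.25170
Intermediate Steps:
t(l) = l² + 4*l
Q = -28
(Z*10)/(((-21*t(-5))*Q)) = (74*10)/((-(-105)*(4 - 5)*(-28))) = 740/((-(-105)*(-1)*(-28))) = 740/((-21*5*(-28))) = 740/((-105*(-28))) = 740/2940 = 740*(1/2940) = 37/147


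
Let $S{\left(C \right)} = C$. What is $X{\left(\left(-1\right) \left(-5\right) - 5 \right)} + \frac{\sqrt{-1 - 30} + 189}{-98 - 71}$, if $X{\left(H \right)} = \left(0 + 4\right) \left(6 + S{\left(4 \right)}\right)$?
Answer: $\frac{6571}{169} - \frac{i \sqrt{31}}{169} \approx 38.882 - 0.032945 i$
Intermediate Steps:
$X{\left(H \right)} = 40$ ($X{\left(H \right)} = \left(0 + 4\right) \left(6 + 4\right) = 4 \cdot 10 = 40$)
$X{\left(\left(-1\right) \left(-5\right) - 5 \right)} + \frac{\sqrt{-1 - 30} + 189}{-98 - 71} = 40 + \frac{\sqrt{-1 - 30} + 189}{-98 - 71} = 40 + \frac{\sqrt{-31} + 189}{-169} = 40 + \left(i \sqrt{31} + 189\right) \left(- \frac{1}{169}\right) = 40 + \left(189 + i \sqrt{31}\right) \left(- \frac{1}{169}\right) = 40 - \left(\frac{189}{169} + \frac{i \sqrt{31}}{169}\right) = \frac{6571}{169} - \frac{i \sqrt{31}}{169}$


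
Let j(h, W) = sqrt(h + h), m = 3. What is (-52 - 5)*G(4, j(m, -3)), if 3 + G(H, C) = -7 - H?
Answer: 798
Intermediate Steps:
j(h, W) = sqrt(2)*sqrt(h) (j(h, W) = sqrt(2*h) = sqrt(2)*sqrt(h))
G(H, C) = -10 - H (G(H, C) = -3 + (-7 - H) = -10 - H)
(-52 - 5)*G(4, j(m, -3)) = (-52 - 5)*(-10 - 1*4) = -57*(-10 - 4) = -57*(-14) = 798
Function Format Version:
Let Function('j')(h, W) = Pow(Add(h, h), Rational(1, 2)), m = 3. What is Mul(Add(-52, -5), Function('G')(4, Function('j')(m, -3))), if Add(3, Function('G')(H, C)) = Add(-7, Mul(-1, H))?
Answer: 798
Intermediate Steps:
Function('j')(h, W) = Mul(Pow(2, Rational(1, 2)), Pow(h, Rational(1, 2))) (Function('j')(h, W) = Pow(Mul(2, h), Rational(1, 2)) = Mul(Pow(2, Rational(1, 2)), Pow(h, Rational(1, 2))))
Function('G')(H, C) = Add(-10, Mul(-1, H)) (Function('G')(H, C) = Add(-3, Add(-7, Mul(-1, H))) = Add(-10, Mul(-1, H)))
Mul(Add(-52, -5), Function('G')(4, Function('j')(m, -3))) = Mul(Add(-52, -5), Add(-10, Mul(-1, 4))) = Mul(-57, Add(-10, -4)) = Mul(-57, -14) = 798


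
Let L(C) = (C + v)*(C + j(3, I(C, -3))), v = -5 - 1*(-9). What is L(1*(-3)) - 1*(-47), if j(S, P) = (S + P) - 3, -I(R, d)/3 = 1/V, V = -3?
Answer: 45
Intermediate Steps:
I(R, d) = 1 (I(R, d) = -3/(-3) = -3*(-⅓) = 1)
j(S, P) = -3 + P + S (j(S, P) = (P + S) - 3 = -3 + P + S)
v = 4 (v = -5 + 9 = 4)
L(C) = (1 + C)*(4 + C) (L(C) = (C + 4)*(C + (-3 + 1 + 3)) = (4 + C)*(C + 1) = (4 + C)*(1 + C) = (1 + C)*(4 + C))
L(1*(-3)) - 1*(-47) = (4 + (1*(-3))² + 5*(1*(-3))) - 1*(-47) = (4 + (-3)² + 5*(-3)) + 47 = (4 + 9 - 15) + 47 = -2 + 47 = 45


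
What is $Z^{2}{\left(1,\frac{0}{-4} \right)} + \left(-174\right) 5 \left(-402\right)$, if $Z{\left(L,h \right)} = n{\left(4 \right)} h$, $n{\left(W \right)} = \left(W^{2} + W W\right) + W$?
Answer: $349740$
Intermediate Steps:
$n{\left(W \right)} = W + 2 W^{2}$ ($n{\left(W \right)} = \left(W^{2} + W^{2}\right) + W = 2 W^{2} + W = W + 2 W^{2}$)
$Z{\left(L,h \right)} = 36 h$ ($Z{\left(L,h \right)} = 4 \left(1 + 2 \cdot 4\right) h = 4 \left(1 + 8\right) h = 4 \cdot 9 h = 36 h$)
$Z^{2}{\left(1,\frac{0}{-4} \right)} + \left(-174\right) 5 \left(-402\right) = \left(36 \frac{0}{-4}\right)^{2} + \left(-174\right) 5 \left(-402\right) = \left(36 \cdot 0 \left(- \frac{1}{4}\right)\right)^{2} - -349740 = \left(36 \cdot 0\right)^{2} + 349740 = 0^{2} + 349740 = 0 + 349740 = 349740$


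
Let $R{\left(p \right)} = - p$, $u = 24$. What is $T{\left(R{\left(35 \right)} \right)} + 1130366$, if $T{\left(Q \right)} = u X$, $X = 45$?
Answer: $1131446$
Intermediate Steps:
$T{\left(Q \right)} = 1080$ ($T{\left(Q \right)} = 24 \cdot 45 = 1080$)
$T{\left(R{\left(35 \right)} \right)} + 1130366 = 1080 + 1130366 = 1131446$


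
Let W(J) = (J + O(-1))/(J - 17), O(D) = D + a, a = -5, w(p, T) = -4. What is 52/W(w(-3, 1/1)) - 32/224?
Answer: 3817/35 ≈ 109.06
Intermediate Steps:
O(D) = -5 + D (O(D) = D - 5 = -5 + D)
W(J) = (-6 + J)/(-17 + J) (W(J) = (J + (-5 - 1))/(J - 17) = (J - 6)/(-17 + J) = (-6 + J)/(-17 + J))
52/W(w(-3, 1/1)) - 32/224 = 52/(((-6 - 4)/(-17 - 4))) - 32/224 = 52/((-10/(-21))) - 32*1/224 = 52/((-1/21*(-10))) - ⅐ = 52/(10/21) - ⅐ = 52*(21/10) - ⅐ = 546/5 - ⅐ = 3817/35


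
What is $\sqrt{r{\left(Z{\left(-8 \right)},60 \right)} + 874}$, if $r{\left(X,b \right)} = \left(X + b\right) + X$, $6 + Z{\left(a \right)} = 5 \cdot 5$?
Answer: $18 \sqrt{3} \approx 31.177$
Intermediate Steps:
$Z{\left(a \right)} = 19$ ($Z{\left(a \right)} = -6 + 5 \cdot 5 = -6 + 25 = 19$)
$r{\left(X,b \right)} = b + 2 X$
$\sqrt{r{\left(Z{\left(-8 \right)},60 \right)} + 874} = \sqrt{\left(60 + 2 \cdot 19\right) + 874} = \sqrt{\left(60 + 38\right) + 874} = \sqrt{98 + 874} = \sqrt{972} = 18 \sqrt{3}$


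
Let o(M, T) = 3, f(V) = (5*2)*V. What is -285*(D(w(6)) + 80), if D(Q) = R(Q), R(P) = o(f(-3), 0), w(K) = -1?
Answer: -23655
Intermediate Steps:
f(V) = 10*V
R(P) = 3
D(Q) = 3
-285*(D(w(6)) + 80) = -285*(3 + 80) = -285*83 = -23655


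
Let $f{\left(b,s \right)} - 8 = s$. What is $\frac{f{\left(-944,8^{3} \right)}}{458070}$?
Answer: $\frac{52}{45807} \approx 0.0011352$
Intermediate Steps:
$f{\left(b,s \right)} = 8 + s$
$\frac{f{\left(-944,8^{3} \right)}}{458070} = \frac{8 + 8^{3}}{458070} = \left(8 + 512\right) \frac{1}{458070} = 520 \cdot \frac{1}{458070} = \frac{52}{45807}$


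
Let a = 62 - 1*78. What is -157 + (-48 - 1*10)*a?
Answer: 771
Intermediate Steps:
a = -16 (a = 62 - 78 = -16)
-157 + (-48 - 1*10)*a = -157 + (-48 - 1*10)*(-16) = -157 + (-48 - 10)*(-16) = -157 - 58*(-16) = -157 + 928 = 771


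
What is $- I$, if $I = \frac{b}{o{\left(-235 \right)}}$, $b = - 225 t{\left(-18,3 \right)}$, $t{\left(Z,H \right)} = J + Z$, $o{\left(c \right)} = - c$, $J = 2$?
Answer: $- \frac{720}{47} \approx -15.319$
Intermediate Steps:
$t{\left(Z,H \right)} = 2 + Z$
$b = 3600$ ($b = - 225 \left(2 - 18\right) = \left(-225\right) \left(-16\right) = 3600$)
$I = \frac{720}{47}$ ($I = \frac{3600}{\left(-1\right) \left(-235\right)} = \frac{3600}{235} = 3600 \cdot \frac{1}{235} = \frac{720}{47} \approx 15.319$)
$- I = \left(-1\right) \frac{720}{47} = - \frac{720}{47}$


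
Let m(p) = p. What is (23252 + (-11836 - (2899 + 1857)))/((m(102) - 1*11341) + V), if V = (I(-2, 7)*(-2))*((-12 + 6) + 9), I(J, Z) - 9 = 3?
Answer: -6660/11311 ≈ -0.58881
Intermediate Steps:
I(J, Z) = 12 (I(J, Z) = 9 + 3 = 12)
V = -72 (V = (12*(-2))*((-12 + 6) + 9) = -24*(-6 + 9) = -24*3 = -72)
(23252 + (-11836 - (2899 + 1857)))/((m(102) - 1*11341) + V) = (23252 + (-11836 - (2899 + 1857)))/((102 - 1*11341) - 72) = (23252 + (-11836 - 1*4756))/((102 - 11341) - 72) = (23252 + (-11836 - 4756))/(-11239 - 72) = (23252 - 16592)/(-11311) = 6660*(-1/11311) = -6660/11311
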